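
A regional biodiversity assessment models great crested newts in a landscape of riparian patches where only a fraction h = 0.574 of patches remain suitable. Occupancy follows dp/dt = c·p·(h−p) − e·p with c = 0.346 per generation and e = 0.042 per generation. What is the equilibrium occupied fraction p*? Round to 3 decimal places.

0.453

Setting dp/dt = 0 and dividing by p* gives c·(h−p*) = e.
So p* = h − e/c = 0.574 − 0.042/0.346 = 0.574 − 0.1214 = 0.4526.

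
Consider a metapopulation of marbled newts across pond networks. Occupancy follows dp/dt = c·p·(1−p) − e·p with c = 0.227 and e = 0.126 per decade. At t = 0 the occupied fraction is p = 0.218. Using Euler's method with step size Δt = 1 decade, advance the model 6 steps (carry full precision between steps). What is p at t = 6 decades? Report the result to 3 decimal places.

Update rule: p ← p + [c·p·(1−p) − e·p]·Δt with Δt = 1.
step 1: Δp = +0.01123, p = 0.22923
step 2: Δp = +0.01122, p = 0.24045
step 3: Δp = +0.01116, p = 0.25162
step 4: Δp = +0.01104, p = 0.26266
step 5: Δp = +0.01087, p = 0.27353
step 6: Δp = +0.01064, p = 0.28417

0.284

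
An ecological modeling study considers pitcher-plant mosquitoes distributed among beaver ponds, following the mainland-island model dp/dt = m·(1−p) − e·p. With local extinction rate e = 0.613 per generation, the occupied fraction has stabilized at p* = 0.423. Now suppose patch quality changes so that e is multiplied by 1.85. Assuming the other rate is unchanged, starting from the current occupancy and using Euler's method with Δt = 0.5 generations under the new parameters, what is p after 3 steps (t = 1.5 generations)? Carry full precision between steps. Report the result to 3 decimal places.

Balance m(1−p*) = e·p* gives m = e·p*/(1−p*) = 0.613×0.42300/0.57700 = 0.44939.
Starting from p₀ = 0.42300; update p ← p + (dp/dt)·Δt with the new parameters.
p: 0.42300 → 0.31280  (Δp = -0.11020)
p: 0.31280 → 0.28985  (Δp = -0.02295)
p: 0.28985 → 0.28506  (Δp = -0.00478)

0.285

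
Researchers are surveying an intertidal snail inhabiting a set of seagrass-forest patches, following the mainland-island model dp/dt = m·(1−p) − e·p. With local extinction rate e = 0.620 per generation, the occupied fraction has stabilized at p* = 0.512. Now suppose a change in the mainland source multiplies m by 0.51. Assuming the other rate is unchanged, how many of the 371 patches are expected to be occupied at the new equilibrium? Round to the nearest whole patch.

129

Balance m(1−p*) = e·p* gives m = e·p*/(1−p*) = 0.620×0.51200/0.48800 = 0.65049.
New p* = m/(m+e) = 0.33175/(0.33175+0.62000) = 0.34857.
Expected occupied = 371 × 0.34857 = 129.32 ≈ 129.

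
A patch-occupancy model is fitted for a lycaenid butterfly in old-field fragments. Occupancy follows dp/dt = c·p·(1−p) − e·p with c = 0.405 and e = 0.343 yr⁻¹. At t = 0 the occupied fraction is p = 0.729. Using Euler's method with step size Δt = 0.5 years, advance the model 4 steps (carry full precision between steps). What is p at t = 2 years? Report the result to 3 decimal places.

0.489

Update rule: p ← p + [c·p·(1−p) − e·p]·Δt with Δt = 0.5.
step 1: Δp = -0.08502, p = 0.64398
step 2: Δp = -0.06402, p = 0.57997
step 3: Δp = -0.05013, p = 0.52983
step 4: Δp = -0.04042, p = 0.48941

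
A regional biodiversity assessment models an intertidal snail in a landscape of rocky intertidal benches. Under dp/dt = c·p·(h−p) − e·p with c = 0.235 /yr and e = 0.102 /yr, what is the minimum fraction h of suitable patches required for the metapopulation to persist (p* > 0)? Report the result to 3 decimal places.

p* = h − e/c is positive only when h > e/c.
h_min = e/c = 0.102/0.235 = 0.4340.

0.434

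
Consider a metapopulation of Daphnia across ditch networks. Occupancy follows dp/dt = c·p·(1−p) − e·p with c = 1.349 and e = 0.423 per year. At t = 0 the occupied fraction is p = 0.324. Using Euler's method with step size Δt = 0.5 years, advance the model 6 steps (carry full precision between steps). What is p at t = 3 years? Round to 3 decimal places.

0.656

Update rule: p ← p + [c·p·(1−p) − e·p]·Δt with Δt = 0.5.
t = 0.5: p = 0.32400 + (+0.07921) = 0.40321
t = 1: p = 0.40321 + (+0.07703) = 0.48023
t = 1.5: p = 0.48023 + (+0.06679) = 0.54703
t = 2: p = 0.54703 + (+0.05144) = 0.59846
t = 2.5: p = 0.59846 + (+0.03551) = 0.63397
t = 3: p = 0.63397 + (+0.02243) = 0.65641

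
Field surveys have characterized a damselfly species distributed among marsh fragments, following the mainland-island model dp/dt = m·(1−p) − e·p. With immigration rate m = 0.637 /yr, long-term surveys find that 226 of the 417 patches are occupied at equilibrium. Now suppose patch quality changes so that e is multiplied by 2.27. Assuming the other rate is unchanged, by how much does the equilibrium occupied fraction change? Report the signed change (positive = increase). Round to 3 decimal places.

Observed p* = 226/417 = 0.54197.
Balance m(1−p*) = e·p* gives e = m(1−p*)/p* = 0.637×0.45803/0.54197 = 0.53834.
New p* = m/(m+e) = 0.63700/(0.63700+1.22203) = 0.34265.
Δp* = 0.34265 − 0.54197 = -0.19932.

-0.199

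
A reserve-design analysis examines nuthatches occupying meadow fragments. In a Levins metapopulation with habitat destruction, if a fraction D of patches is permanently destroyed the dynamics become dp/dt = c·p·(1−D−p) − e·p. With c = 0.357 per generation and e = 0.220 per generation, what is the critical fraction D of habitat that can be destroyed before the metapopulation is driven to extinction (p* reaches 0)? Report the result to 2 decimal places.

0.38

The nontrivial equilibrium is p* = (1−D) − e/c; extinction occurs when this hits zero.
So D_crit = 1 − e/c = 1 − 0.220/0.357 = 1 − 0.6162 = 0.3838.
Note this equals the original equilibrium occupancy — the Levins extinction-debt result.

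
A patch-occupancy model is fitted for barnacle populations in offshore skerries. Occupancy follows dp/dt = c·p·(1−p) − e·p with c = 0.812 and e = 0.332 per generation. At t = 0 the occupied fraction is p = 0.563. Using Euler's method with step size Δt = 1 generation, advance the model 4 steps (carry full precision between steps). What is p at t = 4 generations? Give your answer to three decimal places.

Update rule: p ← p + [c·p·(1−p) − e·p]·Δt with Δt = 1.
p: 0.56300 → 0.57586  (Δp = +0.01286)
p: 0.57586 → 0.58300  (Δp = +0.00714)
p: 0.58300 → 0.58685  (Δp = +0.00385)
p: 0.58685 → 0.58889  (Δp = +0.00204)

0.589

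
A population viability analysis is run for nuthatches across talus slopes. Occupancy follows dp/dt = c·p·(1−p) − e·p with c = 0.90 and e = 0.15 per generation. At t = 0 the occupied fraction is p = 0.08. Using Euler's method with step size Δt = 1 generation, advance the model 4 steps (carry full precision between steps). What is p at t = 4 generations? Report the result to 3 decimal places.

0.491

Update rule: p ← p + [c·p·(1−p) − e·p]·Δt with Δt = 1.
t = 1: p = 0.08000 + (+0.05424) = 0.13424
t = 2: p = 0.13424 + (+0.08446) = 0.21870
t = 3: p = 0.21870 + (+0.12098) = 0.33968
t = 4: p = 0.33968 + (+0.15092) = 0.49060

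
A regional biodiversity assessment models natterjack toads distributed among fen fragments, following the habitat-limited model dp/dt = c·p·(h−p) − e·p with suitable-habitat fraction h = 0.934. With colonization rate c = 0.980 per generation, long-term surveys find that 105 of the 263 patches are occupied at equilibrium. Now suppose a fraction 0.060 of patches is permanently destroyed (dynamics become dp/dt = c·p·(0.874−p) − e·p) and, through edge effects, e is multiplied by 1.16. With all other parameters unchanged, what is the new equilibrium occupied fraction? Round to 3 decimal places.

Observed p* = 105/263 = 0.39924.
Balance c(h−p*) = e gives e = 0.980×(0.934 − 0.39924) = 0.52406.
New p* = 0.874 − e/c = 0.874 − 0.60791/0.98000 = 0.25368.

0.254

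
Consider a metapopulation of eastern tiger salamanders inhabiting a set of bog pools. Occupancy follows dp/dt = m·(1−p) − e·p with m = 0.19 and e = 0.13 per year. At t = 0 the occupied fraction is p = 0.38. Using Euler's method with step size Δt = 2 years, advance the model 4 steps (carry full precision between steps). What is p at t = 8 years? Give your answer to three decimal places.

0.590

Update rule: p ← p + [m·(1−p) − e·p]·Δt with Δt = 2.
step 1: Δp = +0.13680, p = 0.51680
step 2: Δp = +0.04925, p = 0.56605
step 3: Δp = +0.01773, p = 0.58378
step 4: Δp = +0.00638, p = 0.59016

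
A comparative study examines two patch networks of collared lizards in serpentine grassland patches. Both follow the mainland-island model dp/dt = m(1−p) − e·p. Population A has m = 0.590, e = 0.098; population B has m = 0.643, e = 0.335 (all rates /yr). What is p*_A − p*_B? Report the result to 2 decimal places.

A: p*_A = m/(m+e) = 0.590/0.6880 = 0.8576.
B: p*_B = 0.643/0.9780 = 0.6575.
p*_A − p*_B = 0.8576 − 0.6575 = 0.2001.

0.20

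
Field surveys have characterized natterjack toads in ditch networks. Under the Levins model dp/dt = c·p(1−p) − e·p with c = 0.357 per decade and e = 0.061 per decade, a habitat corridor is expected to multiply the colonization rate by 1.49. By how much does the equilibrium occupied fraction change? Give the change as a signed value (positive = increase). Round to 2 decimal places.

Before: p* = 1 − 0.061/0.357 = 0.8291.
After the change, c = 0.53193, e = 0.061, so p* = 1 − 0.061/0.53193 = 0.8853.
Δp* = 0.8853 − 0.8291 = +0.0562.

0.06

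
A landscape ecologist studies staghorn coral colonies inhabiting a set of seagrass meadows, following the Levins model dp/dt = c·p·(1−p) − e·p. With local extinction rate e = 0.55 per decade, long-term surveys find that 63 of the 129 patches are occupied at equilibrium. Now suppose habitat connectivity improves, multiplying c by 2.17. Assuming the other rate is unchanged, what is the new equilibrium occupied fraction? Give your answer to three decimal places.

Observed p* = 63/129 = 0.48837.
Balance c(1−p*) = e gives c = e/(1 − 0.48837) = 0.55/0.51163 = 1.07500.
New p* = 1 − e/c = 1 − 0.55000/2.33275 = 0.76423.

0.764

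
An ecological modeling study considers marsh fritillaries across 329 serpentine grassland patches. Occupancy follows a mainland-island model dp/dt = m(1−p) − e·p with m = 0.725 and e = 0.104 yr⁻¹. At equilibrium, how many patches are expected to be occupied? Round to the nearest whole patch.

p* = m/(m+e) = 0.725/0.8290 = 0.8745.
Expected occupied patches = N × p* = 329 × 0.8745 = 287.73 ≈ 288.

288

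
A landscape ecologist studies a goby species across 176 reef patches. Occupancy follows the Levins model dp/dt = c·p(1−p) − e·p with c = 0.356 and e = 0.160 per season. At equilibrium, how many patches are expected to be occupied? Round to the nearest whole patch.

97

p* = 1 − e/c = 1 − 0.160/0.356 = 0.5506.
Expected occupied patches = N × p* = 176 × 0.5506 = 96.90 ≈ 97.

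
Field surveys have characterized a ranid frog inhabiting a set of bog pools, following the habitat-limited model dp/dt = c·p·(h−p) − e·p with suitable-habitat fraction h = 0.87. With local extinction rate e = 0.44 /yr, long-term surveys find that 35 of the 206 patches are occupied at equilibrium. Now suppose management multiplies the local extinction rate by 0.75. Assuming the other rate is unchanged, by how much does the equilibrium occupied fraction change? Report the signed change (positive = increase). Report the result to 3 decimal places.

Observed p* = 35/206 = 0.16990.
Balance c(h−p*) = e gives c = e/(0.87 − 0.16990) = 0.44/0.70010 = 0.62848.
New p* = 0.87 − e/c = 0.87 − 0.33000/0.62848 = 0.34492.
Δp* = 0.34492 − 0.16990 = +0.17502.

0.175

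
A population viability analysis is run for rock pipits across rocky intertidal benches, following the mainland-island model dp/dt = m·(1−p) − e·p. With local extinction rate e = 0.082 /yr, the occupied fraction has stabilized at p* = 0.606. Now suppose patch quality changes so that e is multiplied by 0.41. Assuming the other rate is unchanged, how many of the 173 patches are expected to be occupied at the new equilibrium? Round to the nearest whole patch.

137

Balance m(1−p*) = e·p* gives m = e·p*/(1−p*) = 0.082×0.60600/0.39400 = 0.12612.
New p* = m/(m+e) = 0.12612/(0.12612+0.03362) = 0.78953.
Expected occupied = 173 × 0.78953 = 136.59 ≈ 137.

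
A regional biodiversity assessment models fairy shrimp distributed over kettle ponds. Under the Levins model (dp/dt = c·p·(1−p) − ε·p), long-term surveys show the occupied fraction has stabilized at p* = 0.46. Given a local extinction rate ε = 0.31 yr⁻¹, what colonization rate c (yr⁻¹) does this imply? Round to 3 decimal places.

At equilibrium c(1−p*) = ε, so c = ε/(1−p*).
c = 0.31/(1 − 0.46) = 0.31/0.5400 = 0.5741.

0.574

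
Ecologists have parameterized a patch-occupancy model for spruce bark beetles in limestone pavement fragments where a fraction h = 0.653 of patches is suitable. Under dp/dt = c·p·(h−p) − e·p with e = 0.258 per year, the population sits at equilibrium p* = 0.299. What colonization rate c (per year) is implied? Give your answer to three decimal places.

0.729

At equilibrium c(h−p*) = e, so c = e/(h−p*).
c = 0.258/(0.653 − 0.299) = 0.258/0.3540 = 0.7288.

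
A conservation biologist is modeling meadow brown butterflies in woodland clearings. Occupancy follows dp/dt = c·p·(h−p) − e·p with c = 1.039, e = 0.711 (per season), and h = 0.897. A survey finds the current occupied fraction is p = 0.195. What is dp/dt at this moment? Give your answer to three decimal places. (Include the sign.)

Colonization term: c·p·(h−p) = 1.039×0.195×0.7020 = 0.14223.
Extinction term: e·p = 0.13864.
dp/dt = 0.14223 − 0.13864 = 0.00358.

0.004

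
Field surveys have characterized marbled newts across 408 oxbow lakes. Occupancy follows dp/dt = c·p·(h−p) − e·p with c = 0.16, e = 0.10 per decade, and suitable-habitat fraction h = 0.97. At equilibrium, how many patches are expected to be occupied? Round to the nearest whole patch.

p* = h − e/c = 0.97 − 0.6250 = 0.3450.
Expected occupied patches = N × p* = 408 × 0.3450 = 140.76 ≈ 141.

141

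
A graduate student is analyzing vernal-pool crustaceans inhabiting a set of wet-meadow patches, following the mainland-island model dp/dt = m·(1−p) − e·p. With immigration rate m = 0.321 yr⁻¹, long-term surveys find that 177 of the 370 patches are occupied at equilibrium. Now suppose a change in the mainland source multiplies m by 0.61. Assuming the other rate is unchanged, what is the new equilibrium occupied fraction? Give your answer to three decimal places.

0.359

Observed p* = 177/370 = 0.47838.
Balance m(1−p*) = e·p* gives e = m(1−p*)/p* = 0.321×0.52162/0.47838 = 0.35001.
New p* = m/(m+e) = 0.19581/(0.19581+0.35001) = 0.35874.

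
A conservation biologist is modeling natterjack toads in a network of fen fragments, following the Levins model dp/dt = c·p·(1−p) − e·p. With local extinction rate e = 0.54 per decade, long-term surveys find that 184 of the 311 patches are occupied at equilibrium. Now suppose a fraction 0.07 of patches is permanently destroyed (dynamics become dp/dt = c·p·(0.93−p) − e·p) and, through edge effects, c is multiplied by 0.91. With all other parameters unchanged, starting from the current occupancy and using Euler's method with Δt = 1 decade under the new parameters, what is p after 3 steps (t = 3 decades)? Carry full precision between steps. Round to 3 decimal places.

0.486

Observed p* = 184/311 = 0.59164.
Balance c(1−p*) = e gives c = e/(1 − 0.59164) = 0.54/0.40836 = 1.32236.
Starting from p₀ = 0.59164; update p ← p + (dp/dt)·Δt with the new parameters.
p: 0.59164 → 0.51305  (Δp = -0.07859)
p: 0.51305 → 0.49342  (Δp = -0.01963)
p: 0.49342 → 0.48620  (Δp = -0.00722)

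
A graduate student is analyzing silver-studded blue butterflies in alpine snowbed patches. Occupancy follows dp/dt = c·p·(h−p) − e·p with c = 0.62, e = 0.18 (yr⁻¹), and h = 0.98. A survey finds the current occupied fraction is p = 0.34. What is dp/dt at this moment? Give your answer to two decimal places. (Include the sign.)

Colonization term: c·p·(h−p) = 0.62×0.34×0.6400 = 0.13491.
Extinction term: e·p = 0.06120.
dp/dt = 0.13491 − 0.06120 = 0.07371.

0.07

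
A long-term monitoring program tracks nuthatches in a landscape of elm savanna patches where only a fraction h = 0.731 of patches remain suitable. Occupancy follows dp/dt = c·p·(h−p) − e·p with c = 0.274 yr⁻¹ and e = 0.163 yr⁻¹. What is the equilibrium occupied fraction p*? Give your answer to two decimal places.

Setting dp/dt = 0 and dividing by p* gives c·(h−p*) = e.
So p* = h − e/c = 0.731 − 0.163/0.274 = 0.731 − 0.5949 = 0.1361.

0.14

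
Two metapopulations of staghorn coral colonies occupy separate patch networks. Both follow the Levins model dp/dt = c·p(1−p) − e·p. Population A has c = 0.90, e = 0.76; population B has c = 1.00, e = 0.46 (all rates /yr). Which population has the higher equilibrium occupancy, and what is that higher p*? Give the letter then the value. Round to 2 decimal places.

B, 0.54

A: p*_A = 1 − 0.76/0.90 = 0.1556.
B: p*_B = 1 − 0.46/1.00 = 0.5400.
B is higher at 0.5400.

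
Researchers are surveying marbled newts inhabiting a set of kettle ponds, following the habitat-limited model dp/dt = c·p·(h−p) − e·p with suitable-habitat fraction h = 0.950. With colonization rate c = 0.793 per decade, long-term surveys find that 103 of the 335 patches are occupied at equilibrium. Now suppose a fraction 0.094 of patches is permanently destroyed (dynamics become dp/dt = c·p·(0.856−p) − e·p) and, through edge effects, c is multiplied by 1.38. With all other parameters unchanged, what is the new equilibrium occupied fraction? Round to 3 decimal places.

Observed p* = 103/335 = 0.30746.
Balance c(h−p*) = e gives e = 0.793×(0.95 − 0.30746) = 0.50953.
New p* = 0.856 − e/c = 0.856 − 0.50953/1.09434 = 0.39040.

0.390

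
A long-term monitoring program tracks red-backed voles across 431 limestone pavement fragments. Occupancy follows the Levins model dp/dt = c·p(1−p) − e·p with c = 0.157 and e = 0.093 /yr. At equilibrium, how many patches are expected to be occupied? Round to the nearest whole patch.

176

p* = 1 − e/c = 1 − 0.093/0.157 = 0.4076.
Expected occupied patches = N × p* = 431 × 0.4076 = 175.69 ≈ 176.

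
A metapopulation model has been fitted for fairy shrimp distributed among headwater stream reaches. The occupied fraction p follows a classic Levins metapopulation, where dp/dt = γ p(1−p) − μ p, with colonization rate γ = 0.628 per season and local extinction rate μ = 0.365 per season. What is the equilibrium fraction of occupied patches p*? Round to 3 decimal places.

At equilibrium, colonization balances extinction: γ·p*·(1−p*) = μ·p*.
So p* = 1 − μ/γ = 1 − 0.365/0.628 = 1 − 0.5812 = 0.4188.

0.419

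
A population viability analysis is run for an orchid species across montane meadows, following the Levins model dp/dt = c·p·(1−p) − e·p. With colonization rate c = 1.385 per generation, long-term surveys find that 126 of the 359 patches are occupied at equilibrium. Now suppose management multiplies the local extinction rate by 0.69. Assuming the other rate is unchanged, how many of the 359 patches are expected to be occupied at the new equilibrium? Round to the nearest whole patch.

198

Observed p* = 126/359 = 0.35097.
Balance c(1−p*) = e gives e = 1.385×(1 − 0.35097) = 0.89891.
New p* = 1 − e/c = 1 − 0.62025/1.38500 = 0.55217.
Expected occupied = 359 × 0.55217 = 198.23 ≈ 198.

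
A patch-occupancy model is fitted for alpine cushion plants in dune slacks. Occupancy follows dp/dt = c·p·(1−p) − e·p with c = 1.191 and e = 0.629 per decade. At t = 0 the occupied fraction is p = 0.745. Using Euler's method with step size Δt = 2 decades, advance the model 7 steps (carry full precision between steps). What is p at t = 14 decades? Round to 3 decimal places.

0.472

Update rule: p ← p + [c·p·(1−p) − e·p]·Δt with Δt = 2.
p: 0.74500 → 0.26031  (Δp = -0.48469)
p: 0.26031 → 0.39149  (Δp = +0.13118)
p: 0.39149 → 0.46645  (Δp = +0.07496)
p: 0.46645 → 0.47247  (Δp = +0.00603)
p: 0.47247 → 0.47180  (Δp = -0.00068)
p: 0.47180 → 0.47188  (Δp = +0.00008)
p: 0.47188 → 0.47187  (Δp = -0.00001)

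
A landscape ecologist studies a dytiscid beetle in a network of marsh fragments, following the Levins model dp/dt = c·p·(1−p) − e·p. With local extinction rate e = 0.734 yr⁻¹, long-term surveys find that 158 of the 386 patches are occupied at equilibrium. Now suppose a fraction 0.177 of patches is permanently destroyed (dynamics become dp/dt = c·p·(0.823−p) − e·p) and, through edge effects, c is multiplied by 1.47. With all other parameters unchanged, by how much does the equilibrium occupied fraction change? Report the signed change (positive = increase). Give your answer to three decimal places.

Observed p* = 158/386 = 0.40933.
Balance c(1−p*) = e gives c = e/(1 − 0.40933) = 0.734/0.59067 = 1.24266.
New p* = 0.823 − e/c = 0.823 − 0.73400/1.82671 = 0.42118.
Δp* = 0.42118 − 0.40933 = +0.01185.

0.012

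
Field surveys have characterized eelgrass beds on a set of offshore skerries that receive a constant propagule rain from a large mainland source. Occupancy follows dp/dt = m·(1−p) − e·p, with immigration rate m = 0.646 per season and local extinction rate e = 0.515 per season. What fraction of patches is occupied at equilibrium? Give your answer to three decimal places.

Setting dp/dt = 0: m − m·p* = e·p*, so m = (m+e)·p*.
p* = m/(m+e) = 0.646/(0.646+0.515) = 0.646/1.1610 = 0.5564.

0.556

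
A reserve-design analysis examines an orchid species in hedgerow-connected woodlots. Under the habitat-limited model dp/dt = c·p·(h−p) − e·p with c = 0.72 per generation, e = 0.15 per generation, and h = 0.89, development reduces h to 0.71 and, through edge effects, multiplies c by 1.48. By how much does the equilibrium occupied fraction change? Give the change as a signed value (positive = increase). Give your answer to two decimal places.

-0.11

Before: p* = h − e/c = 0.89 − 0.15/0.72 = 0.89 − 0.2083 = 0.6817.
After: c = 1.0656, e = 0.15, h = 0.71; p* = 0.71 − 0.15/1.0656 = 0.5692.
Δp* = 0.5692 − 0.6817 = -0.1124.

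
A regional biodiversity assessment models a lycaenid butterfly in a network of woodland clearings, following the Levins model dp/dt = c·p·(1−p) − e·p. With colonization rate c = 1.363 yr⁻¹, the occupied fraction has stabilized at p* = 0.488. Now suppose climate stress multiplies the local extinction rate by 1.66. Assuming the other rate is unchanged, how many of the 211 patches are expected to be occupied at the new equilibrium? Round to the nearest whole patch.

Balance c(1−p*) = e gives e = 1.363×(1 − 0.48800) = 0.69786.
New p* = 1 − e/c = 1 − 1.15845/1.36300 = 0.15007.
Expected occupied = 211 × 0.15007 = 31.66 ≈ 32.

32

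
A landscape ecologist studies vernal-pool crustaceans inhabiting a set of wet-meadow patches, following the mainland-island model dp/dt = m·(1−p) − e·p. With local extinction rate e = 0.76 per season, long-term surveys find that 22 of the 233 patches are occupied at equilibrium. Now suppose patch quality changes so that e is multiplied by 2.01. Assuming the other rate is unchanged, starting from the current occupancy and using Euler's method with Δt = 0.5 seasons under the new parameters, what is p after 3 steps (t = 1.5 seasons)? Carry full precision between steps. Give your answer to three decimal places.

0.050

Observed p* = 22/233 = 0.09442.
Balance m(1−p*) = e·p* gives m = e·p*/(1−p*) = 0.76×0.09442/0.90558 = 0.07924.
Starting from p₀ = 0.09442; update p ← p + (dp/dt)·Δt with the new parameters.
step 1: Δp = -0.03624, p = 0.05818
step 2: Δp = -0.00712, p = 0.05106
step 3: Δp = -0.00140, p = 0.04966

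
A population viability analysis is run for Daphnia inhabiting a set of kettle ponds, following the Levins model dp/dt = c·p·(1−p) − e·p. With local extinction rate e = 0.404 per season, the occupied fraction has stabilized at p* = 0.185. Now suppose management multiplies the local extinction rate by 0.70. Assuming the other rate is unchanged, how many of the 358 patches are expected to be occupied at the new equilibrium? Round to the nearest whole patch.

Balance c(1−p*) = e gives c = e/(1 − 0.18500) = 0.404/0.81500 = 0.49571.
New p* = 1 − e/c = 1 − 0.28280/0.49571 = 0.42951.
Expected occupied = 358 × 0.42951 = 153.76 ≈ 154.

154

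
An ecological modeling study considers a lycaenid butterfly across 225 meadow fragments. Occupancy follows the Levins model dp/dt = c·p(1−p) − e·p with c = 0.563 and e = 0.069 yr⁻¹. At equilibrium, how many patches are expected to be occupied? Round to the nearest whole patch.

197

p* = 1 − e/c = 1 − 0.069/0.563 = 0.8774.
Expected occupied patches = N × p* = 225 × 0.8774 = 197.42 ≈ 197.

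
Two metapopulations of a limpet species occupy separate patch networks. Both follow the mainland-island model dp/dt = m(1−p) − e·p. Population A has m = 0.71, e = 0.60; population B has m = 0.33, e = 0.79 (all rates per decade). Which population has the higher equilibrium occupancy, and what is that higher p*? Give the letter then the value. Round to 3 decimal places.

A: p*_A = m/(m+e) = 0.71/1.3100 = 0.5420.
B: p*_B = 0.33/1.1200 = 0.2946.
A is higher at 0.5420.

A, 0.542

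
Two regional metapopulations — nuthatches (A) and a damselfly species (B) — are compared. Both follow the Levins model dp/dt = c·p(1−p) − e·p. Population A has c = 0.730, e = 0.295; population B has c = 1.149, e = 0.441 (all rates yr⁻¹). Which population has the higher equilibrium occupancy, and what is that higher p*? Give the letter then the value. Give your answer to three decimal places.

B, 0.616

A: p*_A = 1 − 0.295/0.730 = 0.5959.
B: p*_B = 1 − 0.441/1.149 = 0.6162.
B is higher at 0.6162.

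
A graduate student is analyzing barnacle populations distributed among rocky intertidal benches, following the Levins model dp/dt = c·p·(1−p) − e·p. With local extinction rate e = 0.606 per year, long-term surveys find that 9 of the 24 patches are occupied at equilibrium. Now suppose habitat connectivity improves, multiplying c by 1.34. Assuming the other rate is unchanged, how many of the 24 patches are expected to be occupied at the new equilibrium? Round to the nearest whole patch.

13

Observed p* = 9/24 = 0.37500.
Balance c(1−p*) = e gives c = e/(1 − 0.37500) = 0.606/0.62500 = 0.96960.
New p* = 1 − e/c = 1 − 0.60600/1.29926 = 0.53358.
Expected occupied = 24 × 0.53358 = 12.81 ≈ 13.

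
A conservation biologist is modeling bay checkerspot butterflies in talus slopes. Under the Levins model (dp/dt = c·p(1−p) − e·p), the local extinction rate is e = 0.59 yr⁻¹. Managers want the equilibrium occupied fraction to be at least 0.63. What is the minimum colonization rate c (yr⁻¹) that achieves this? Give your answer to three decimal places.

p* = 1 − e/c ≥ 0.63 requires e/c ≤ 0.3700, i.e. c ≥ e/0.3700.
c_min = 0.59/0.3700 = 1.5946.

1.595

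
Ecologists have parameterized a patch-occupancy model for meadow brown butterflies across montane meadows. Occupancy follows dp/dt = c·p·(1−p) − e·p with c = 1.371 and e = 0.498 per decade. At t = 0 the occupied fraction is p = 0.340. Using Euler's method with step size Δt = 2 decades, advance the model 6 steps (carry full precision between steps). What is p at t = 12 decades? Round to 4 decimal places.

0.6411

Update rule: p ← p + [c·p·(1−p) − e·p]·Δt with Δt = 2.
  1  |  dp/dt·Δt = +0.276665  |  p_1 = 0.616665
  2  |  dp/dt·Δt = +0.033981  |  p_2 = 0.650646
  3  |  dp/dt·Δt = -0.024771  |  p_3 = 0.625875
  4  |  dp/dt·Δt = +0.018683  |  p_4 = 0.644558
  5  |  dp/dt·Δt = -0.013779  |  p_5 = 0.630779
  6  |  dp/dt·Δt = +0.010348  |  p_6 = 0.641127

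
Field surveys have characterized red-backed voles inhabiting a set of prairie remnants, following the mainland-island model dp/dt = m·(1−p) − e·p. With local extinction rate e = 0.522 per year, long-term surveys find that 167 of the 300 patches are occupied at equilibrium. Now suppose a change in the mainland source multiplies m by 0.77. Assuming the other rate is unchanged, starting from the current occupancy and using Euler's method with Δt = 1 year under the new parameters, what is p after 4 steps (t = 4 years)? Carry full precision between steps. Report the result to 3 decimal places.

0.492

Observed p* = 167/300 = 0.55667.
Balance m(1−p*) = e·p* gives m = e·p*/(1−p*) = 0.522×0.55667/0.44333 = 0.65544.
Starting from p₀ = 0.55667; update p ← p + (dp/dt)·Δt with the new parameters.
  1  |  dp/dt·Δt = -0.066833  |  p_1 = 0.489833
  2  |  dp/dt·Δt = +0.001784  |  p_2 = 0.491617
  3  |  dp/dt·Δt = -0.000048  |  p_3 = 0.491570
  4  |  dp/dt·Δt = +0.000001  |  p_4 = 0.491571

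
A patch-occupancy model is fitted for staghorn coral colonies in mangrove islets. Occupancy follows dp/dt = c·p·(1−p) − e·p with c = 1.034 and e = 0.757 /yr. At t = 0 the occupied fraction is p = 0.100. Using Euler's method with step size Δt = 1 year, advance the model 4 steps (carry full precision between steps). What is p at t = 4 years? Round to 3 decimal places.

0.172

Update rule: p ← p + [c·p·(1−p) − e·p]·Δt with Δt = 1.
t = 1: p = 0.10000 + (+0.01736) = 0.11736
t = 2: p = 0.11736 + (+0.01827) = 0.13563
t = 3: p = 0.13563 + (+0.01855) = 0.15418
t = 4: p = 0.15418 + (+0.01813) = 0.17230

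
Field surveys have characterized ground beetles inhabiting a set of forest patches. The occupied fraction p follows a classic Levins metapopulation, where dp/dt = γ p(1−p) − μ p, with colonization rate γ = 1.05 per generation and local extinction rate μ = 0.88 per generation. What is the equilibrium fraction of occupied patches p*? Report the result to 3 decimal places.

0.162

Setting dp/dt = 0 and dividing through by p* gives γ·(1−p*) = μ.
So p* = 1 − μ/γ = 1 − 0.88/1.05 = 1 − 0.8381 = 0.1619.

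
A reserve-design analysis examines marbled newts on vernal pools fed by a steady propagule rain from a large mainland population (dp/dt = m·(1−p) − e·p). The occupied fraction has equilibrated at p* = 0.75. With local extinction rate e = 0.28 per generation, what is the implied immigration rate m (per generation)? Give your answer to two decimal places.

At equilibrium m(1−p*) = e·p*, so m = e·p*/(1−p*).
m = 0.28 × 0.75 / 0.2500 = 0.2100/0.2500 = 0.8400.

0.84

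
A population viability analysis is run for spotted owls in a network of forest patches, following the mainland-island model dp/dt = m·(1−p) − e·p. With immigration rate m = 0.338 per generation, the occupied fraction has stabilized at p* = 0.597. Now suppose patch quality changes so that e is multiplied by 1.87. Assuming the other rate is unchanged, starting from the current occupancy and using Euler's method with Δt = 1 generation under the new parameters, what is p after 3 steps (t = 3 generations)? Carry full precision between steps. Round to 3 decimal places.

0.444

Balance m(1−p*) = e·p* gives e = m(1−p*)/p* = 0.338×0.40300/0.59700 = 0.22816.
Starting from p₀ = 0.59700; update p ← p + (dp/dt)·Δt with the new parameters.
p: 0.59700 → 0.47849  (Δp = -0.11851)
p: 0.47849 → 0.45061  (Δp = -0.02789)
p: 0.45061 → 0.44404  (Δp = -0.00656)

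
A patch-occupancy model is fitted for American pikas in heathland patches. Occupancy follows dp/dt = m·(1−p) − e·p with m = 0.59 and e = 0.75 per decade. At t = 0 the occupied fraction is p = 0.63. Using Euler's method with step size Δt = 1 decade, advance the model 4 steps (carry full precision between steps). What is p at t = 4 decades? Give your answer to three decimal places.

Update rule: p ← p + [m·(1−p) − e·p]·Δt with Δt = 1.
  1  |  dp/dt·Δt = -0.254200  |  p_1 = 0.375800
  2  |  dp/dt·Δt = +0.086428  |  p_2 = 0.462228
  3  |  dp/dt·Δt = -0.029386  |  p_3 = 0.432842
  4  |  dp/dt·Δt = +0.009991  |  p_4 = 0.442834

0.443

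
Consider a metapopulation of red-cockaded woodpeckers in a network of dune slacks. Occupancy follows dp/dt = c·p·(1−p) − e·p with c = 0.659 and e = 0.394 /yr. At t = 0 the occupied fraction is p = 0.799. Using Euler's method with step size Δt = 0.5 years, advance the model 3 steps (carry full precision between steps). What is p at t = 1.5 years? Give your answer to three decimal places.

0.581

Update rule: p ← p + [c·p·(1−p) − e·p]·Δt with Δt = 0.5.
  1  |  dp/dt·Δt = -0.104486  |  p_1 = 0.694514
  2  |  dp/dt·Δt = -0.066911  |  p_2 = 0.627603
  3  |  dp/dt·Δt = -0.046628  |  p_3 = 0.580975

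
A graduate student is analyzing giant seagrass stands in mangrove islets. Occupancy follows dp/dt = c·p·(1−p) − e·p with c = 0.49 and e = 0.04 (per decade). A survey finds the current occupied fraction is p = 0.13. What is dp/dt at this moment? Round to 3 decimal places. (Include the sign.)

0.050

Colonization term: c·p·(1−p) = 0.49×0.13×0.8700 = 0.05542.
Extinction term: e·p = 0.00520.
dp/dt = 0.05542 − 0.00520 = 0.05022.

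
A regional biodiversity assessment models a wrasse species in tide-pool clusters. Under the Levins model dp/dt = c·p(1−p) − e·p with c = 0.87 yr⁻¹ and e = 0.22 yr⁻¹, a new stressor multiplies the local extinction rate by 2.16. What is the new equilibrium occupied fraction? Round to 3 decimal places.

Before: p* = 1 − 0.22/0.87 = 0.7471.
After the change, c = 0.87, e = 0.4752, so p* = 1 − 0.4752/0.87 = 0.4538.

0.454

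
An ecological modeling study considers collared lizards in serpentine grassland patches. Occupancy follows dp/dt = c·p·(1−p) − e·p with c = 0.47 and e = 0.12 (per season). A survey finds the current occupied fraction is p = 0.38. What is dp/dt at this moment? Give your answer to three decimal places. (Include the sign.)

0.065

Colonization term: c·p·(1−p) = 0.47×0.38×0.6200 = 0.11073.
Extinction term: e·p = 0.04560.
dp/dt = 0.11073 − 0.04560 = 0.06513.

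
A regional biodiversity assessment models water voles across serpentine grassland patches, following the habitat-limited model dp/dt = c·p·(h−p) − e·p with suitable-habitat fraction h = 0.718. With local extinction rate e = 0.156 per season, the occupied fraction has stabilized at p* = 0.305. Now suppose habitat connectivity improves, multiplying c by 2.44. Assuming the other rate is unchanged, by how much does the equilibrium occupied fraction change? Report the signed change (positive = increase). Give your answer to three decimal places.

Balance c(h−p*) = e gives c = e/(0.718 − 0.30500) = 0.156/0.41300 = 0.37772.
New p* = 0.718 − e/c = 0.718 − 0.15600/0.92164 = 0.54874.
Δp* = 0.54874 − 0.30500 = +0.24374.

0.244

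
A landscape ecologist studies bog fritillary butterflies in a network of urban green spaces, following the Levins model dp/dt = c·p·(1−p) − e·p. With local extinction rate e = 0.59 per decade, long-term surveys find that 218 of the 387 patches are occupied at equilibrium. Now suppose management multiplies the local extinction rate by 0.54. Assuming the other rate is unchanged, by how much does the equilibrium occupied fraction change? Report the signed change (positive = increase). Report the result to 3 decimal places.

Observed p* = 218/387 = 0.56331.
Balance c(1−p*) = e gives c = e/(1 − 0.56331) = 0.59/0.43669 = 1.35107.
New p* = 1 − e/c = 1 − 0.31860/1.35107 = 0.76419.
Δp* = 0.76419 − 0.56331 = +0.20088.

0.201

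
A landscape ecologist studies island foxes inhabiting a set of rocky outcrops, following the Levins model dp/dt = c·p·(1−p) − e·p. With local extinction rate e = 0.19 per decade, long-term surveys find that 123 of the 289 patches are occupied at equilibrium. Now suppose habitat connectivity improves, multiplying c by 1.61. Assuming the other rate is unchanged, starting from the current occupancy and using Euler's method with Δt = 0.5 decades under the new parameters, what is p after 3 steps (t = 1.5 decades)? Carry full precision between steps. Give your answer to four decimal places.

0.4948

Observed p* = 123/289 = 0.42561.
Balance c(1−p*) = e gives c = e/(1 − 0.42561) = 0.19/0.57439 = 0.33078.
Starting from p₀ = 0.42561; update p ← p + (dp/dt)·Δt with the new parameters.
t = 0.5: p = 0.42561 + (+0.02466) = 0.45027
t = 1: p = 0.45027 + (+0.02314) = 0.47341
t = 1.5: p = 0.47341 + (+0.02141) = 0.49481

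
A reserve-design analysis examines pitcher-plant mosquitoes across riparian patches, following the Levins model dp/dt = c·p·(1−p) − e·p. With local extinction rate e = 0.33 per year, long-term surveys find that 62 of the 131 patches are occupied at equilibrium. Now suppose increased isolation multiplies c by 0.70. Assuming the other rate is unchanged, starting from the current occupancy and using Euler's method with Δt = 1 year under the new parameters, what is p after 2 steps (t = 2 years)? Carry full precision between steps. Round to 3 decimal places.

Observed p* = 62/131 = 0.47328.
Balance c(1−p*) = e gives c = e/(1 − 0.47328) = 0.33/0.52672 = 0.62652.
Starting from p₀ = 0.47328; update p ← p + (dp/dt)·Δt with the new parameters.
p: 0.47328 → 0.42643  (Δp = -0.04685)
p: 0.42643 → 0.39297  (Δp = -0.03345)

0.393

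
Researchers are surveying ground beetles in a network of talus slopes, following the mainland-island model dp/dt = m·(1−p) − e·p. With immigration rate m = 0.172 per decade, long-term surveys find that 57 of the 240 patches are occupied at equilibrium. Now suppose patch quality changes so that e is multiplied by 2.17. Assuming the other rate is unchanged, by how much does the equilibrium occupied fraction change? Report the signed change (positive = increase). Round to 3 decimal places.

Observed p* = 57/240 = 0.23750.
Balance m(1−p*) = e·p* gives e = m(1−p*)/p* = 0.172×0.76250/0.23750 = 0.55221.
New p* = m/(m+e) = 0.17200/(0.17200+1.19830) = 0.12552.
Δp* = 0.12552 − 0.23750 = -0.11198.

-0.112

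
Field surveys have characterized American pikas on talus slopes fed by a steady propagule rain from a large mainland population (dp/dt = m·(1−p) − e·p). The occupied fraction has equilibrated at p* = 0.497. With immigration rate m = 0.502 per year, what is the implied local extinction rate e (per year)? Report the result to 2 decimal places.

0.51

At equilibrium m(1−p*) = e·p*, so e = m(1−p*)/p*.
e = 0.502 × 0.5030 / 0.497 = 0.5081.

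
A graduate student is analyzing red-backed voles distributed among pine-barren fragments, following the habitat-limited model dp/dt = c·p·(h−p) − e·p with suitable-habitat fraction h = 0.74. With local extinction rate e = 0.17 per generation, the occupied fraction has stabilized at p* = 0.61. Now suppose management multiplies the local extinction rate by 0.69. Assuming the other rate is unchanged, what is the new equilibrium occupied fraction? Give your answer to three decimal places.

Balance c(h−p*) = e gives c = e/(0.74 − 0.61000) = 0.17/0.13000 = 1.30769.
New p* = 0.74 − e/c = 0.74 − 0.11730/1.30769 = 0.65030.

0.650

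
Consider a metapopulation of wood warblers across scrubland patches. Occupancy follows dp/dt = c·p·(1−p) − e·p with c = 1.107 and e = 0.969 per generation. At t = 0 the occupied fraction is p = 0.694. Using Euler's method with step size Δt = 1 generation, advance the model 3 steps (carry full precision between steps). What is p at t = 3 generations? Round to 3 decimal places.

Update rule: p ← p + [c·p·(1−p) − e·p]·Δt with Δt = 1.
step 1: Δp = -0.43740, p = 0.25660
step 2: Δp = -0.03748, p = 0.21912
step 3: Δp = -0.02291, p = 0.19621

0.196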